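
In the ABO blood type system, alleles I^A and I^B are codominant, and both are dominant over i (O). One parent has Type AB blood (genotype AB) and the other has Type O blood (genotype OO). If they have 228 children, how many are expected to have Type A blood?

Cross: AB × OO
Possible offspring genotypes: 2 AO, 2 BO
Blood type counts: 2 Type A, 2 Type B
Probability of Type A: 2/4 = 1/2
Expected count = 1/2 × 228 = 114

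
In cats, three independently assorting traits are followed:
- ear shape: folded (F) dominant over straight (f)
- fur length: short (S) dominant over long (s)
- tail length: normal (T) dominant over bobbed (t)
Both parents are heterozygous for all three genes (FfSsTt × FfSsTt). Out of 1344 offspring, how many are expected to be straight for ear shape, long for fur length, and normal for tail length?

Trihybrid cross: FfSsTt × FfSsTt
Each trait segregates independently with a 3:1 phenotypic ratio, so each gene contributes 3/4 (dominant) or 1/4 (recessive).
Target: straight (ear shape), long (fur length), normal (tail length)
Probability = product of independent per-trait probabilities
= 1/4 × 1/4 × 3/4 = 3/64
Expected count = 3/64 × 1344 = 63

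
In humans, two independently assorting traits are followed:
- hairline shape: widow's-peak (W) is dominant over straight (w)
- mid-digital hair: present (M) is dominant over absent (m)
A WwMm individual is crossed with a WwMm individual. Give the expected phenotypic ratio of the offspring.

Dihybrid cross WwMm × WwMm — consider each gene separately:
hairline shape: Ww × Ww → 1 WW, 2 Ww, 1 ww → 3 W_ : 1 ww (out of 4)
mid-digital hair: Mm × Mm → 1 MM, 2 Mm, 1 mm → 3 M_ : 1 mm (out of 4)
Combine (counts out of 4 × 4 = 16): widow's-peak/present (W_M_) = 3×3 = 9; widow's-peak/absent (W_mm) = 3×1 = 3; straight/present (wwM_) = 1×3 = 3; straight/absent (wwmm) = 1×1 = 1
Phenotype counts (out of 16): 9 widow's-peak/present, 3 widow's-peak/absent, 3 straight/present, 1 straight/absent
Ratio: 9 widow's-peak/present : 3 widow's-peak/absent : 3 straight/present : 1 straight/absent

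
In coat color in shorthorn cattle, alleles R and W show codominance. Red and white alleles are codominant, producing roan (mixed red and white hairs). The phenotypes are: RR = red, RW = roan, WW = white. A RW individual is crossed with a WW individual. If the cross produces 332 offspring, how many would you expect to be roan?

Punnett square for RW × WW:
Offspring genotypes: 2 RW, 2 WW
Phenotype counts: 2 roan, 2 white
roan: 2 out of 4 → fraction 1/2
Expected count = 1/2 × 332 = 166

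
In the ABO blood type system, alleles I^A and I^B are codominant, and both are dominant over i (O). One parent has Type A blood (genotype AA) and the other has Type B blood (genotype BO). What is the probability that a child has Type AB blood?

Cross: AA × BO
Possible offspring genotypes: 2 AB, 2 AO
Blood type counts: 2 Type AB, 2 Type A
Probability of Type AB: 2/4 = 1/2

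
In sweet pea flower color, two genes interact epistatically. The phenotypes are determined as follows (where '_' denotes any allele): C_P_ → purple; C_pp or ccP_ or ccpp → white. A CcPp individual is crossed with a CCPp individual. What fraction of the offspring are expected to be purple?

Cross: CcPp × CCPp — consider each gene separately:
C gene: Cc × CC → 2 CC, 2 Cc → 4 C_ (out of 4)
P gene: Pp × Pp → 1 PP, 2 Pp, 1 pp → 3 P_ : 1 pp (out of 4)
Genotype classes (out of 4 × 4 = 16): C_P_ = 4×3 = 12; C_pp = 4×1 = 4
Apply the phenotype rules: C_P_ (12) → purple; C_pp (4) → white
Phenotype counts (out of 16): 12 purple, 4 white
purple: 12 out of 16
Probability: 12/16 = 3/4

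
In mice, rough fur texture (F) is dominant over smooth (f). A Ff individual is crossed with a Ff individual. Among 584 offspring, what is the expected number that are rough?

Punnett square for Ff × Ff:
Offspring genotypes: 1 FF, 2 Ff, 1 ff
rough: 3, smooth: 1
rough: 3 out of 4 → fraction 3/4
Expected count = 3/4 × 584 = 438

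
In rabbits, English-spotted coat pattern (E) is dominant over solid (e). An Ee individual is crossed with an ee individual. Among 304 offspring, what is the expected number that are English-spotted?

Punnett square for Ee × ee:
Offspring genotypes: 2 Ee, 2 ee
English-spotted: 2, solid: 2
English-spotted: 2 out of 4 → fraction 1/2
Expected count = 1/2 × 304 = 152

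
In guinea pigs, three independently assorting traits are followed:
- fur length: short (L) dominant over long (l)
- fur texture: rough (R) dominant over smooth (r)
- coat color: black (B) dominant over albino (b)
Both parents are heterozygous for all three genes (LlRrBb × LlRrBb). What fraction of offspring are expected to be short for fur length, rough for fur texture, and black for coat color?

Trihybrid cross: LlRrBb × LlRrBb
Each trait segregates independently with a 3:1 phenotypic ratio, so each gene contributes 3/4 (dominant) or 1/4 (recessive).
Target: short (fur length), rough (fur texture), black (coat color)
Probability = product of independent per-trait probabilities
= 3/4 × 3/4 × 3/4 = 27/64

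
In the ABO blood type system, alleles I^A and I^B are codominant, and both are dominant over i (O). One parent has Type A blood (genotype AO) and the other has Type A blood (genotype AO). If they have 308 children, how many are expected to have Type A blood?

Cross: AO × AO
Possible offspring genotypes: 1 AA, 2 AO, 1 OO
Blood type counts: 3 Type A, 1 Type O
Probability of Type A: 3/4
Expected count = 3/4 × 308 = 231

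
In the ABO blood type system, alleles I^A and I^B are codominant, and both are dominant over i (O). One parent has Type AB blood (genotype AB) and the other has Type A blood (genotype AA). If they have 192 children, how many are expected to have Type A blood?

Cross: AB × AA
Possible offspring genotypes: 2 AA, 2 AB
Blood type counts: 2 Type A, 2 Type AB
Probability of Type A: 2/4 = 1/2
Expected count = 1/2 × 192 = 96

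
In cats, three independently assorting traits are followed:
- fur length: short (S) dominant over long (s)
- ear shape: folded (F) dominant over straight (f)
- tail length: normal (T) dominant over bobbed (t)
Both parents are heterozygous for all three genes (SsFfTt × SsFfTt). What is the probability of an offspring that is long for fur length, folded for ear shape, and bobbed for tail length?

Trihybrid cross: SsFfTt × SsFfTt
Each trait segregates independently with a 3:1 phenotypic ratio, so each gene contributes 3/4 (dominant) or 1/4 (recessive).
Target: long (fur length), folded (ear shape), bobbed (tail length)
Probability = product of independent per-trait probabilities
= 1/4 × 3/4 × 1/4 = 3/64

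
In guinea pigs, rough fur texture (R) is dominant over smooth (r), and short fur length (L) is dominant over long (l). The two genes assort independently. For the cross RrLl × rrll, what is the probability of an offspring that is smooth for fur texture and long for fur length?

Dihybrid cross RrLl × rrll — consider each gene separately:
fur texture: Rr × rr → 2 Rr, 2 rr → 2 R_ : 2 rr (out of 4)
fur length: Ll × ll → 2 Ll, 2 ll → 2 L_ : 2 ll (out of 4)
Looking for: smooth (rr) and long (ll)
P(smooth) = 2/4, P(long) = 2/4
P(both) = 2/4 × 2/4 = 4/16 = 1/4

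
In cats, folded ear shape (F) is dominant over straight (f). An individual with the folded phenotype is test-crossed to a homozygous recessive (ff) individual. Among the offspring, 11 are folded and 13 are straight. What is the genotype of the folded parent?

Test cross: ? × ff
Offspring: 11 folded, 13 straight — approximately 1:1.
A 1:1 ratio in a test cross indicates the unknown parent is heterozygous (Ff).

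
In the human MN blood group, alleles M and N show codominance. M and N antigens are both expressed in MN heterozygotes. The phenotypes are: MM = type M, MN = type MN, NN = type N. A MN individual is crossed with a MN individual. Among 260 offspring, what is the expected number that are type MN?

Punnett square for MN × MN:
Offspring genotypes: 1 MM, 2 MN, 1 NN
Phenotype counts: 1 type M, 2 type MN, 1 type N
type MN: 2 out of 4 → fraction 1/2
Expected count = 1/2 × 260 = 130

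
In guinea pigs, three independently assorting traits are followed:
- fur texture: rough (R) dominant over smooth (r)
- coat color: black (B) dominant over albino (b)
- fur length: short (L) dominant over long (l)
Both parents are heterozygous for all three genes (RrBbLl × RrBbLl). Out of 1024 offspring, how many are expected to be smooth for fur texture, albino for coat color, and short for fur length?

Trihybrid cross: RrBbLl × RrBbLl
Each trait segregates independently with a 3:1 phenotypic ratio, so each gene contributes 3/4 (dominant) or 1/4 (recessive).
Target: smooth (fur texture), albino (coat color), short (fur length)
Probability = product of independent per-trait probabilities
= 1/4 × 1/4 × 3/4 = 3/64
Expected count = 3/64 × 1024 = 48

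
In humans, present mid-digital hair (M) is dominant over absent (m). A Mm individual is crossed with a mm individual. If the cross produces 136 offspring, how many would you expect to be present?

Punnett square for Mm × mm:
Offspring genotypes: 2 Mm, 2 mm
present: 2, absent: 2
present: 2 out of 4 → fraction 1/2
Expected count = 1/2 × 136 = 68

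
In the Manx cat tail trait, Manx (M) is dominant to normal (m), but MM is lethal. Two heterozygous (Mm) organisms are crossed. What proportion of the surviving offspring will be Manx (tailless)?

Cross: Mm × Mm
Punnett square offspring (before lethality): 1 MM, 2 Mm, 1 mm
The MM genotype is lethal (embryos die); surviving offspring: 2 Mm, 1 mm
Manx (tailless): 2 out of 3
Probability: 2/3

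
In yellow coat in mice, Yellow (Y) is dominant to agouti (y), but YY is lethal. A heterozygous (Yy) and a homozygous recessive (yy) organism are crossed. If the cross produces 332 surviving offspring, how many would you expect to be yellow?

Cross: Yy × yy
Punnett square offspring (before lethality): 2 Yy, 2 yy
No YY offspring are produced in this cross.
yellow: 2 out of 4 → fraction 1/2
Expected count = 1/2 × 332 = 166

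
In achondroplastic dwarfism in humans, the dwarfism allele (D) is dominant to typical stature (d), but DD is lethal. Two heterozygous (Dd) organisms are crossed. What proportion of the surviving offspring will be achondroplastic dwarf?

Cross: Dd × Dd
Punnett square offspring (before lethality): 1 DD, 2 Dd, 1 dd
The DD genotype is lethal (embryos die); surviving offspring: 2 Dd, 1 dd
achondroplastic dwarf: 2 out of 3
Probability: 2/3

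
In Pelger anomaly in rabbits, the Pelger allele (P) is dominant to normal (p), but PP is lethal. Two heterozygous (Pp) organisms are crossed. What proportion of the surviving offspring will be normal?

Cross: Pp × Pp
Punnett square offspring (before lethality): 1 PP, 2 Pp, 1 pp
The PP genotype is lethal (embryos die); surviving offspring: 2 Pp, 1 pp
normal: 1 out of 3
Probability: 1/3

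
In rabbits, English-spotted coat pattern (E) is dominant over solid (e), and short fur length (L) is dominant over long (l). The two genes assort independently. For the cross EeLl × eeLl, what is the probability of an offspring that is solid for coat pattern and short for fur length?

Dihybrid cross EeLl × eeLl — consider each gene separately:
coat pattern: Ee × ee → 2 Ee, 2 ee → 2 E_ : 2 ee (out of 4)
fur length: Ll × Ll → 1 LL, 2 Ll, 1 ll → 3 L_ : 1 ll (out of 4)
Looking for: solid (ee) and short (L_)
P(solid) = 2/4, P(short) = 3/4
P(both) = 2/4 × 3/4 = 6/16 = 3/8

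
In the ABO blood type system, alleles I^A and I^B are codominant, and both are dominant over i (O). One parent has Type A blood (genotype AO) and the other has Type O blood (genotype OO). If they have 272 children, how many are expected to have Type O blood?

Cross: AO × OO
Possible offspring genotypes: 2 AO, 2 OO
Blood type counts: 2 Type A, 2 Type O
Probability of Type O: 2/4 = 1/2
Expected count = 1/2 × 272 = 136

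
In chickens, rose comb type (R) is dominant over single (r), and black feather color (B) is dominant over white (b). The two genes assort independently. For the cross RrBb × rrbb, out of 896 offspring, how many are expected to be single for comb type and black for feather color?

Dihybrid cross RrBb × rrbb — consider each gene separately:
comb type: Rr × rr → 2 Rr, 2 rr → 2 R_ : 2 rr (out of 4)
feather color: Bb × bb → 2 Bb, 2 bb → 2 B_ : 2 bb (out of 4)
Looking for: single (rr) and black (B_)
P(single) = 2/4, P(black) = 2/4
P(both) = 2/4 × 2/4 = 4/16 = 1/4
Expected count = 1/4 × 896 = 224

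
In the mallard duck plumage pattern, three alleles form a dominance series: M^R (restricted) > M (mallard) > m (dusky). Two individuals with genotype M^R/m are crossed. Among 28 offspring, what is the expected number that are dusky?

Cross: M^R/m × M^R/m
Allele dominance: M^R > M > m
Offspring genotypes: 1 M^R/M^R, 2 M^R/m, 1 m/m
Phenotype counts: 3 restricted, 1 dusky
dusky: 1 out of 4 → fraction 1/4
Expected count = 1/4 × 28 = 7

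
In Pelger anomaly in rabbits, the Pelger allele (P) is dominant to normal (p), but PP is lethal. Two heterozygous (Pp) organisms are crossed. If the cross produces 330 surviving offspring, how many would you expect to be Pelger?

Cross: Pp × Pp
Punnett square offspring (before lethality): 1 PP, 2 Pp, 1 pp
The PP genotype is lethal (embryos die); surviving offspring: 2 Pp, 1 pp
Pelger: 2 out of 3 → fraction 2/3
Expected count = 2/3 × 330 = 220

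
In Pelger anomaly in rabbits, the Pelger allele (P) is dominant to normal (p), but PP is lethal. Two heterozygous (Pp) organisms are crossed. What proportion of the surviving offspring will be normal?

Cross: Pp × Pp
Punnett square offspring (before lethality): 1 PP, 2 Pp, 1 pp
The PP genotype is lethal (embryos die); surviving offspring: 2 Pp, 1 pp
normal: 1 out of 3
Probability: 1/3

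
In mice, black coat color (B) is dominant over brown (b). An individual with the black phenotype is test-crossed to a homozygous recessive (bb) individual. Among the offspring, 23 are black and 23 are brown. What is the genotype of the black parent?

Test cross: ? × bb
Offspring: 23 black, 23 brown — approximately 1:1.
A 1:1 ratio in a test cross indicates the unknown parent is heterozygous (Bb).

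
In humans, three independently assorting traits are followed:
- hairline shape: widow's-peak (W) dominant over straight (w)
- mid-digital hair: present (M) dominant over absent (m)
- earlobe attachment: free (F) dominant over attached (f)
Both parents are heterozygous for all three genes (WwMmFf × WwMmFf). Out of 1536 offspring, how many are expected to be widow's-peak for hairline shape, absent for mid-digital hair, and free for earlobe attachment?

Trihybrid cross: WwMmFf × WwMmFf
Each trait segregates independently with a 3:1 phenotypic ratio, so each gene contributes 3/4 (dominant) or 1/4 (recessive).
Target: widow's-peak (hairline shape), absent (mid-digital hair), free (earlobe attachment)
Probability = product of independent per-trait probabilities
= 3/4 × 1/4 × 3/4 = 9/64
Expected count = 9/64 × 1536 = 216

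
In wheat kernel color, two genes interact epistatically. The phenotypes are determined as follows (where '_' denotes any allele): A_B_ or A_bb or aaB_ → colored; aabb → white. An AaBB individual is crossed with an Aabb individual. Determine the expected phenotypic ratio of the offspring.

Cross: AaBB × Aabb — consider each gene separately:
A gene: Aa × Aa → 1 AA, 2 Aa, 1 aa → 3 A_ : 1 aa (out of 4)
B gene: BB × bb → 4 Bb → 4 B_ (out of 4)
Genotype classes (out of 4 × 4 = 16): A_B_ = 3×4 = 12; aaB_ = 1×4 = 4
Apply the phenotype rules: A_B_ (12) + aaB_ (4) → colored
Phenotype counts (out of 16): 16 colored
Ratio: all colored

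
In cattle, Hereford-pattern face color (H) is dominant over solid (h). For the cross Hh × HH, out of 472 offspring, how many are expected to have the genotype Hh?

Punnett square for Hh × HH:
Offspring genotypes: 2 HH, 2 Hh
Total offspring: 4
Count with target: 2
Probability: 2/4 = 1/2
Expected count = 1/2 × 472 = 236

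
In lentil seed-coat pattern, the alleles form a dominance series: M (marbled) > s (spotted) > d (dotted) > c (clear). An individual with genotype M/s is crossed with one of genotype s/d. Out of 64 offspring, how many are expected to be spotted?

Cross: M/s × s/d
Allele dominance: M > s > d > c
Offspring genotypes: 1 M/s, 1 M/d, 1 s/s, 1 s/d
Phenotype counts: 2 marbled, 2 spotted
spotted: 2 out of 4 → fraction 1/2
Expected count = 1/2 × 64 = 32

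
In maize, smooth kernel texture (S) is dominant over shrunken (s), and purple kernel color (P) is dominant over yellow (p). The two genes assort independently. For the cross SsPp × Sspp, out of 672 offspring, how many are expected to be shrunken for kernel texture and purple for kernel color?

Dihybrid cross SsPp × Sspp — consider each gene separately:
kernel texture: Ss × Ss → 1 SS, 2 Ss, 1 ss → 3 S_ : 1 ss (out of 4)
kernel color: Pp × pp → 2 Pp, 2 pp → 2 P_ : 2 pp (out of 4)
Looking for: shrunken (ss) and purple (P_)
P(shrunken) = 1/4, P(purple) = 2/4
P(both) = 1/4 × 2/4 = 2/16 = 1/8
Expected count = 1/8 × 672 = 84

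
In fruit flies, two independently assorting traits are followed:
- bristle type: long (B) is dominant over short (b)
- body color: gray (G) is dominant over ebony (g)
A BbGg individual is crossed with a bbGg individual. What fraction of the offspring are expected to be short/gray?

Dihybrid cross BbGg × bbGg — consider each gene separately:
bristle type: Bb × bb → 2 Bb, 2 bb → 2 B_ : 2 bb (out of 4)
body color: Gg × Gg → 1 GG, 2 Gg, 1 gg → 3 G_ : 1 gg (out of 4)
Combine (counts out of 4 × 4 = 16): long/gray (B_G_) = 2×3 = 6; long/ebony (B_gg) = 2×1 = 2; short/gray (bbG_) = 2×3 = 6; short/ebony (bbgg) = 2×1 = 2
Phenotype counts (out of 16): 6 long/gray, 2 long/ebony, 6 short/gray, 2 short/ebony
short/gray: 6 out of 16
Probability: 6/16 = 3/8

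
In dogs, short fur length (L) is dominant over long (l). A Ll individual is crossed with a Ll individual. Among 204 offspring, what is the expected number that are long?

Punnett square for Ll × Ll:
Offspring genotypes: 1 LL, 2 Ll, 1 ll
short: 3, long: 1
long: 1 out of 4 → fraction 1/4
Expected count = 1/4 × 204 = 51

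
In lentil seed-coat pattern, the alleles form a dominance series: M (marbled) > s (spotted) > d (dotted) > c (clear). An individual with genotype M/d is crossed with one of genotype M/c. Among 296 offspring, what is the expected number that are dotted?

Cross: M/d × M/c
Allele dominance: M > s > d > c
Offspring genotypes: 1 M/M, 1 M/c, 1 M/d, 1 d/c
Phenotype counts: 3 marbled, 1 dotted
dotted: 1 out of 4 → fraction 1/4
Expected count = 1/4 × 296 = 74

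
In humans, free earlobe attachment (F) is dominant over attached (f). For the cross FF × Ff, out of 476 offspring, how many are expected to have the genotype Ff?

Punnett square for FF × Ff:
Offspring genotypes: 2 FF, 2 Ff
Total offspring: 4
Count with target: 2
Probability: 2/4 = 1/2
Expected count = 1/2 × 476 = 238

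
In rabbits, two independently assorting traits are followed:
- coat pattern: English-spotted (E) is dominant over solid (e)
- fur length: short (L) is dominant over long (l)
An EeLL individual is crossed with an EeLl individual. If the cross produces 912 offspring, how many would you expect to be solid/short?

Dihybrid cross EeLL × EeLl — consider each gene separately:
coat pattern: Ee × Ee → 1 EE, 2 Ee, 1 ee → 3 E_ : 1 ee (out of 4)
fur length: LL × Ll → 2 LL, 2 Ll → 4 L_ (out of 4)
Combine (counts out of 4 × 4 = 16): English-spotted/short (E_L_) = 3×4 = 12; solid/short (eeL_) = 1×4 = 4
Phenotype counts (out of 16): 12 English-spotted/short, 4 solid/short
solid/short: 4 out of 16 → fraction 1/4
Expected count = 1/4 × 912 = 228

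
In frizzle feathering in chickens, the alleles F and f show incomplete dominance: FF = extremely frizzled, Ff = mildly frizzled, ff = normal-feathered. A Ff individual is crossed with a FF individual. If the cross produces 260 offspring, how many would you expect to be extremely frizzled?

Punnett square for Ff × FF:
Offspring genotypes: 2 FF, 2 Ff
Phenotype counts: 2 extremely frizzled, 2 mildly frizzled
extremely frizzled: 2 out of 4 → fraction 1/2
Expected count = 1/2 × 260 = 130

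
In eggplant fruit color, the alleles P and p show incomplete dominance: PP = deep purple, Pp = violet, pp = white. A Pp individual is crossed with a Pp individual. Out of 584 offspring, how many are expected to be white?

Punnett square for Pp × Pp:
Offspring genotypes: 1 PP, 2 Pp, 1 pp
Phenotype counts: 1 deep purple, 2 violet, 1 white
white: 1 out of 4 → fraction 1/4
Expected count = 1/4 × 584 = 146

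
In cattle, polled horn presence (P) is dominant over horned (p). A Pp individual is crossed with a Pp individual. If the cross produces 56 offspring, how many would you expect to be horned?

Punnett square for Pp × Pp:
Offspring genotypes: 1 PP, 2 Pp, 1 pp
polled: 3, horned: 1
horned: 1 out of 4 → fraction 1/4
Expected count = 1/4 × 56 = 14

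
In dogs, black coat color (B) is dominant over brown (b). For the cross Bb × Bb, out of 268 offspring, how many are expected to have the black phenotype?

Punnett square for Bb × Bb:
Offspring genotypes: 1 BB, 2 Bb, 1 bb
Total offspring: 4
Count with target: 3
Probability: 3/4
Expected count = 3/4 × 268 = 201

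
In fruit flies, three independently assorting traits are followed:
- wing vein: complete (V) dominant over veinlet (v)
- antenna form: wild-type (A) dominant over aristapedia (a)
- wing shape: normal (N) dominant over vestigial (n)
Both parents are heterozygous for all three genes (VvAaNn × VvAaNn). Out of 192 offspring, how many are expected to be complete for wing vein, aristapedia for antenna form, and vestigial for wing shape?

Trihybrid cross: VvAaNn × VvAaNn
Each trait segregates independently with a 3:1 phenotypic ratio, so each gene contributes 3/4 (dominant) or 1/4 (recessive).
Target: complete (wing vein), aristapedia (antenna form), vestigial (wing shape)
Probability = product of independent per-trait probabilities
= 3/4 × 1/4 × 1/4 = 3/64
Expected count = 3/64 × 192 = 9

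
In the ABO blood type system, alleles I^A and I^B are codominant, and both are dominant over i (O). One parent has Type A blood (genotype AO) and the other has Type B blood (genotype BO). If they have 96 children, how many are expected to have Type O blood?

Cross: AO × BO
Possible offspring genotypes: 1 AB, 1 AO, 1 BO, 1 OO
Blood type counts: 1 Type AB, 1 Type A, 1 Type B, 1 Type O
Probability of Type O: 1/4
Expected count = 1/4 × 96 = 24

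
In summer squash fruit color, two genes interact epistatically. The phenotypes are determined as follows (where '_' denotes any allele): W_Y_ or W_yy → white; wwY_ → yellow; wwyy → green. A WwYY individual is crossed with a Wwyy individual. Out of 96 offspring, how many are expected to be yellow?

Cross: WwYY × Wwyy — consider each gene separately:
W gene: Ww × Ww → 1 WW, 2 Ww, 1 ww → 3 W_ : 1 ww (out of 4)
Y gene: YY × yy → 4 Yy → 4 Y_ (out of 4)
Genotype classes (out of 4 × 4 = 16): W_Y_ = 3×4 = 12; wwY_ = 1×4 = 4
Apply the phenotype rules: W_Y_ (12) → white; wwY_ (4) → yellow
Phenotype counts (out of 16): 12 white, 4 yellow
yellow: 4 out of 16 → fraction 1/4
Expected count = 1/4 × 96 = 24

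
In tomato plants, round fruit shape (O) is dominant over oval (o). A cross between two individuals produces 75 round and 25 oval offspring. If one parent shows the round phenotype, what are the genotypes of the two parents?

Observed offspring: 75 round, 25 oval
The observed ratio simplifies to 3:1. Oval (oo) offspring appear, so each parent must contribute one o allele. The parent stated to show round carries O, so it is Oo. The other parent is then either Oo or oo: Oo × oo would give a 1:1 split, whereas Oo × Oo gives 3:1 — matching the data. So both parents are heterozygous (Oo × Oo).
Parent genotypes: Oo × Oo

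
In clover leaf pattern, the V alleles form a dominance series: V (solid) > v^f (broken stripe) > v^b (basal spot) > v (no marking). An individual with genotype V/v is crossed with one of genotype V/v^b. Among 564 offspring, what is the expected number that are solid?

Cross: V/v × V/v^b
Allele dominance: V > v^f > v^b > v
Offspring genotypes: 1 V/V, 1 V/v^b, 1 V/v, 1 v^b/v
Phenotype counts: 3 solid, 1 basal spot
solid: 3 out of 4 → fraction 3/4
Expected count = 3/4 × 564 = 423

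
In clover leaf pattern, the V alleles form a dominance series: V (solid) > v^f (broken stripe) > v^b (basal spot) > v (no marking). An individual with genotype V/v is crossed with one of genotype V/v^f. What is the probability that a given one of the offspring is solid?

Cross: V/v × V/v^f
Allele dominance: V > v^f > v^b > v
Offspring genotypes: 1 V/V, 1 V/v^f, 1 V/v, 1 v^f/v
Phenotype counts: 3 solid, 1 broken stripe
solid: 3 out of 4
Probability: 3/4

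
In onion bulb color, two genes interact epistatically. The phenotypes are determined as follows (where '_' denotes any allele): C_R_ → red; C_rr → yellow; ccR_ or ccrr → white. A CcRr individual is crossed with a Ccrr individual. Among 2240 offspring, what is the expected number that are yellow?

Cross: CcRr × Ccrr — consider each gene separately:
C gene: Cc × Cc → 1 CC, 2 Cc, 1 cc → 3 C_ : 1 cc (out of 4)
R gene: Rr × rr → 2 Rr, 2 rr → 2 R_ : 2 rr (out of 4)
Genotype classes (out of 4 × 4 = 16): C_R_ = 3×2 = 6; C_rr = 3×2 = 6; ccR_ = 1×2 = 2; ccrr = 1×2 = 2
Apply the phenotype rules: C_R_ (6) → red; C_rr (6) → yellow; ccR_ (2) + ccrr (2) → white
Phenotype counts (out of 16): 6 red, 6 yellow, 4 white
yellow: 6 out of 16 → fraction 3/8
Expected count = 3/8 × 2240 = 840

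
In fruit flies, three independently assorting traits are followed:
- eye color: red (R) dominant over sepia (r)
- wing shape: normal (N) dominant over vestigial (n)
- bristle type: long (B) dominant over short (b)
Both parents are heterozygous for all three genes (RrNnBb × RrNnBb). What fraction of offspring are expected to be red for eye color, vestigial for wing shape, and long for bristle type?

Trihybrid cross: RrNnBb × RrNnBb
Each trait segregates independently with a 3:1 phenotypic ratio, so each gene contributes 3/4 (dominant) or 1/4 (recessive).
Target: red (eye color), vestigial (wing shape), long (bristle type)
Probability = product of independent per-trait probabilities
= 3/4 × 1/4 × 3/4 = 9/64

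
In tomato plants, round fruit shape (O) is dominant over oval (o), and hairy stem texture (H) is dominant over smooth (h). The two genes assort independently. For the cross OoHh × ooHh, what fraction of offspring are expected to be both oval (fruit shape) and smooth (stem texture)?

Dihybrid cross OoHh × ooHh — consider each gene separately:
fruit shape: Oo × oo → 2 Oo, 2 oo → 2 O_ : 2 oo (out of 4)
stem texture: Hh × Hh → 1 HH, 2 Hh, 1 hh → 3 H_ : 1 hh (out of 4)
Looking for: oval (oo) and smooth (hh)
P(oval) = 2/4, P(smooth) = 1/4
P(both) = 2/4 × 1/4 = 2/16 = 1/8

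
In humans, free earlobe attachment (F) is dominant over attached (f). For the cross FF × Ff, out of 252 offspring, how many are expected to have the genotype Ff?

Punnett square for FF × Ff:
Offspring genotypes: 2 FF, 2 Ff
Total offspring: 4
Count with target: 2
Probability: 2/4 = 1/2
Expected count = 1/2 × 252 = 126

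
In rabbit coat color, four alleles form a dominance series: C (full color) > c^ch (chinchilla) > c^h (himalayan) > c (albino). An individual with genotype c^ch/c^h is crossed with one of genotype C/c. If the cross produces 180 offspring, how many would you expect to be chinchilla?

Cross: c^ch/c^h × C/c
Allele dominance: C > c^ch > c^h > c
Offspring genotypes: 1 C/c^ch, 1 c^ch/c, 1 C/c^h, 1 c^h/c
Phenotype counts: 2 full color, 1 chinchilla, 1 himalayan
chinchilla: 1 out of 4 → fraction 1/4
Expected count = 1/4 × 180 = 45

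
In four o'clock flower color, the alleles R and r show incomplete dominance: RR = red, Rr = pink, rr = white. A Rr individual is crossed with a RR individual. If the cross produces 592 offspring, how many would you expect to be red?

Punnett square for Rr × RR:
Offspring genotypes: 2 RR, 2 Rr
Phenotype counts: 2 red, 2 pink
red: 2 out of 4 → fraction 1/2
Expected count = 1/2 × 592 = 296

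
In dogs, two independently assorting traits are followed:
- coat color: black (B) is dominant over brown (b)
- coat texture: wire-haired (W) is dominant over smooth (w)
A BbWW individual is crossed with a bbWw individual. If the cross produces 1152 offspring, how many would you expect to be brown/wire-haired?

Dihybrid cross BbWW × bbWw — consider each gene separately:
coat color: Bb × bb → 2 Bb, 2 bb → 2 B_ : 2 bb (out of 4)
coat texture: WW × Ww → 2 WW, 2 Ww → 4 W_ (out of 4)
Combine (counts out of 4 × 4 = 16): black/wire-haired (B_W_) = 2×4 = 8; brown/wire-haired (bbW_) = 2×4 = 8
Phenotype counts (out of 16): 8 black/wire-haired, 8 brown/wire-haired
brown/wire-haired: 8 out of 16 → fraction 1/2
Expected count = 1/2 × 1152 = 576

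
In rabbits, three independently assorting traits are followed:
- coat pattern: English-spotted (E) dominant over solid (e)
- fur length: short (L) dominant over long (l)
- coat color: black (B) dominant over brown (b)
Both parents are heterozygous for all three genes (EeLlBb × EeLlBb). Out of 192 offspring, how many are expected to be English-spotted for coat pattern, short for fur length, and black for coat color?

Trihybrid cross: EeLlBb × EeLlBb
Each trait segregates independently with a 3:1 phenotypic ratio, so each gene contributes 3/4 (dominant) or 1/4 (recessive).
Target: English-spotted (coat pattern), short (fur length), black (coat color)
Probability = product of independent per-trait probabilities
= 3/4 × 3/4 × 3/4 = 27/64
Expected count = 27/64 × 192 = 81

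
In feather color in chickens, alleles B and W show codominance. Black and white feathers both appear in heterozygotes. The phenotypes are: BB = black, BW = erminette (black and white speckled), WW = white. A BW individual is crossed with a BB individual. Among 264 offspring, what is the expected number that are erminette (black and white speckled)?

Punnett square for BW × BB:
Offspring genotypes: 2 BB, 2 BW
Phenotype counts: 2 black, 2 erminette (black and white speckled)
erminette (black and white speckled): 2 out of 4 → fraction 1/2
Expected count = 1/2 × 264 = 132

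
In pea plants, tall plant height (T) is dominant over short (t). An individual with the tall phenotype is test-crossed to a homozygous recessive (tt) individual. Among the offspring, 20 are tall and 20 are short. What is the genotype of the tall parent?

Test cross: ? × tt
Offspring: 20 tall, 20 short — approximately 1:1.
A 1:1 ratio in a test cross indicates the unknown parent is heterozygous (Tt).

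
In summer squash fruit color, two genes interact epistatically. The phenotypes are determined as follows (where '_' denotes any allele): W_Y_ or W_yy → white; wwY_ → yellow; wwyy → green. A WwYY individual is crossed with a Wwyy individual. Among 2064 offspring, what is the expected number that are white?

Cross: WwYY × Wwyy — consider each gene separately:
W gene: Ww × Ww → 1 WW, 2 Ww, 1 ww → 3 W_ : 1 ww (out of 4)
Y gene: YY × yy → 4 Yy → 4 Y_ (out of 4)
Genotype classes (out of 4 × 4 = 16): W_Y_ = 3×4 = 12; wwY_ = 1×4 = 4
Apply the phenotype rules: W_Y_ (12) → white; wwY_ (4) → yellow
Phenotype counts (out of 16): 12 white, 4 yellow
white: 12 out of 16 → fraction 3/4
Expected count = 3/4 × 2064 = 1548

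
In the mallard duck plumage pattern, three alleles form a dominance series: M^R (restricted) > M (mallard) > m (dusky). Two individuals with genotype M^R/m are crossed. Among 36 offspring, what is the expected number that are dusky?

Cross: M^R/m × M^R/m
Allele dominance: M^R > M > m
Offspring genotypes: 1 M^R/M^R, 2 M^R/m, 1 m/m
Phenotype counts: 3 restricted, 1 dusky
dusky: 1 out of 4 → fraction 1/4
Expected count = 1/4 × 36 = 9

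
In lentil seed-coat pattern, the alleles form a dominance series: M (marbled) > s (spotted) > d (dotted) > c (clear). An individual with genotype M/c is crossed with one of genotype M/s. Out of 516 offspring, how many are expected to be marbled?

Cross: M/c × M/s
Allele dominance: M > s > d > c
Offspring genotypes: 1 M/M, 1 M/s, 1 M/c, 1 s/c
Phenotype counts: 3 marbled, 1 spotted
marbled: 3 out of 4 → fraction 3/4
Expected count = 3/4 × 516 = 387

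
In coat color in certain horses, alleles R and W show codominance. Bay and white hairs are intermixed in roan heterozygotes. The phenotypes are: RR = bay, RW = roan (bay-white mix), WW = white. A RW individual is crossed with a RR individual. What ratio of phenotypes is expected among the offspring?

Punnett square for RW × RR:
Offspring genotypes: 2 RR, 2 RW
Phenotype counts: 2 bay, 2 roan (bay-white mix)
Ratio: 1 bay : 1 roan (bay-white mix)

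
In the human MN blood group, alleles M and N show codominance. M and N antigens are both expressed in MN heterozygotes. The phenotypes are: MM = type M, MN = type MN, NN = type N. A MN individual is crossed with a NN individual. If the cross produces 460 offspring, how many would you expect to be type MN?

Punnett square for MN × NN:
Offspring genotypes: 2 MN, 2 NN
Phenotype counts: 2 type MN, 2 type N
type MN: 2 out of 4 → fraction 1/2
Expected count = 1/2 × 460 = 230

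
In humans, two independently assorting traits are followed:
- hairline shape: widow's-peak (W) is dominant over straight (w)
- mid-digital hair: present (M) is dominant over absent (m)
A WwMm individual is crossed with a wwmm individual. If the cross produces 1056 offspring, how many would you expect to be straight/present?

Dihybrid cross WwMm × wwmm — consider each gene separately:
hairline shape: Ww × ww → 2 Ww, 2 ww → 2 W_ : 2 ww (out of 4)
mid-digital hair: Mm × mm → 2 Mm, 2 mm → 2 M_ : 2 mm (out of 4)
Combine (counts out of 4 × 4 = 16): widow's-peak/present (W_M_) = 2×2 = 4; widow's-peak/absent (W_mm) = 2×2 = 4; straight/present (wwM_) = 2×2 = 4; straight/absent (wwmm) = 2×2 = 4
Phenotype counts (out of 16): 4 widow's-peak/present, 4 widow's-peak/absent, 4 straight/present, 4 straight/absent
straight/present: 4 out of 16 → fraction 1/4
Expected count = 1/4 × 1056 = 264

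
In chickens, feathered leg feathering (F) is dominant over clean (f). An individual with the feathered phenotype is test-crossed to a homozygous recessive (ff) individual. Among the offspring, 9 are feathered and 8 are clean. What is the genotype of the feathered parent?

Test cross: ? × ff
Offspring: 9 feathered, 8 clean — approximately 1:1.
A 1:1 ratio in a test cross indicates the unknown parent is heterozygous (Ff).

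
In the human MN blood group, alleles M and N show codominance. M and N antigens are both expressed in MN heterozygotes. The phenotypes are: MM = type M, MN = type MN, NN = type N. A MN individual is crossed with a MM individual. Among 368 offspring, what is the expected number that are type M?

Punnett square for MN × MM:
Offspring genotypes: 2 MM, 2 MN
Phenotype counts: 2 type M, 2 type MN
type M: 2 out of 4 → fraction 1/2
Expected count = 1/2 × 368 = 184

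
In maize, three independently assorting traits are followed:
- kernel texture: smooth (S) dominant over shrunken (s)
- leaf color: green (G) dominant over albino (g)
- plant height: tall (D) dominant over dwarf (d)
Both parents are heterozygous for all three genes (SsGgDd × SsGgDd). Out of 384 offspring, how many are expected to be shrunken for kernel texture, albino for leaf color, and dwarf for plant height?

Trihybrid cross: SsGgDd × SsGgDd
Each trait segregates independently with a 3:1 phenotypic ratio, so each gene contributes 3/4 (dominant) or 1/4 (recessive).
Target: shrunken (kernel texture), albino (leaf color), dwarf (plant height)
Probability = product of independent per-trait probabilities
= 1/4 × 1/4 × 1/4 = 1/64
Expected count = 1/64 × 384 = 6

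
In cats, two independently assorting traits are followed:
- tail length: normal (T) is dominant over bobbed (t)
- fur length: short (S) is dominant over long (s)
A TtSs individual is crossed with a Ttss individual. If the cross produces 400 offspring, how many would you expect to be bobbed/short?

Dihybrid cross TtSs × Ttss — consider each gene separately:
tail length: Tt × Tt → 1 TT, 2 Tt, 1 tt → 3 T_ : 1 tt (out of 4)
fur length: Ss × ss → 2 Ss, 2 ss → 2 S_ : 2 ss (out of 4)
Combine (counts out of 4 × 4 = 16): normal/short (T_S_) = 3×2 = 6; normal/long (T_ss) = 3×2 = 6; bobbed/short (ttS_) = 1×2 = 2; bobbed/long (ttss) = 1×2 = 2
Phenotype counts (out of 16): 6 normal/short, 6 normal/long, 2 bobbed/short, 2 bobbed/long
bobbed/short: 2 out of 16 → fraction 1/8
Expected count = 1/8 × 400 = 50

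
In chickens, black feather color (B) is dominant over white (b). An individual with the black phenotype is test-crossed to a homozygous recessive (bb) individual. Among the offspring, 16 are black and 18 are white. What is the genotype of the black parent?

Test cross: ? × bb
Offspring: 16 black, 18 white — approximately 1:1.
A 1:1 ratio in a test cross indicates the unknown parent is heterozygous (Bb).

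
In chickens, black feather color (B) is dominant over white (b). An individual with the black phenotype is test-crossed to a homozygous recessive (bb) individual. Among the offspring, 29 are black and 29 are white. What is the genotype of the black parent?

Test cross: ? × bb
Offspring: 29 black, 29 white — approximately 1:1.
A 1:1 ratio in a test cross indicates the unknown parent is heterozygous (Bb).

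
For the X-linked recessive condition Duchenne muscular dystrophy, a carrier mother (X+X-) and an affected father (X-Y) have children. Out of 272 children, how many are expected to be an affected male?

Cross: X+X- × X-Y
Offspring: 1 X+X-, 1 X+Y, 1 X-X-, 1 X-Y
Probability of an affected male: 1/4
Expected count = 1/4 × 272 = 68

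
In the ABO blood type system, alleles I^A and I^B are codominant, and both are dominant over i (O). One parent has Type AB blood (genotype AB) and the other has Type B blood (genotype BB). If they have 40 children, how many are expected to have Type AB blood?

Cross: AB × BB
Possible offspring genotypes: 2 AB, 2 BB
Blood type counts: 2 Type AB, 2 Type B
Probability of Type AB: 2/4 = 1/2
Expected count = 1/2 × 40 = 20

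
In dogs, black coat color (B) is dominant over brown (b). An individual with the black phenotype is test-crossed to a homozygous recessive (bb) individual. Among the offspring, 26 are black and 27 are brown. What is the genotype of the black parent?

Test cross: ? × bb
Offspring: 26 black, 27 brown — approximately 1:1.
A 1:1 ratio in a test cross indicates the unknown parent is heterozygous (Bb).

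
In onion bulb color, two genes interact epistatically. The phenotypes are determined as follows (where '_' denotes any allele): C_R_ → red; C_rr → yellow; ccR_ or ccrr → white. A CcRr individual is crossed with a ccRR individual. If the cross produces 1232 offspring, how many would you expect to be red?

Cross: CcRr × ccRR — consider each gene separately:
C gene: Cc × cc → 2 Cc, 2 cc → 2 C_ : 2 cc (out of 4)
R gene: Rr × RR → 2 RR, 2 Rr → 4 R_ (out of 4)
Genotype classes (out of 4 × 4 = 16): C_R_ = 2×4 = 8; ccR_ = 2×4 = 8
Apply the phenotype rules: C_R_ (8) → red; ccR_ (8) → white
Phenotype counts (out of 16): 8 red, 8 white
red: 8 out of 16 → fraction 1/2
Expected count = 1/2 × 1232 = 616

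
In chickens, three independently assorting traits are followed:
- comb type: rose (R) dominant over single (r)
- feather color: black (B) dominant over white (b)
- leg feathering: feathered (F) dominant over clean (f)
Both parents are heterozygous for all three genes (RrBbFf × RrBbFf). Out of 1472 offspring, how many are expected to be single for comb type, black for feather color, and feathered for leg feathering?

Trihybrid cross: RrBbFf × RrBbFf
Each trait segregates independently with a 3:1 phenotypic ratio, so each gene contributes 3/4 (dominant) or 1/4 (recessive).
Target: single (comb type), black (feather color), feathered (leg feathering)
Probability = product of independent per-trait probabilities
= 1/4 × 3/4 × 3/4 = 9/64
Expected count = 9/64 × 1472 = 207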